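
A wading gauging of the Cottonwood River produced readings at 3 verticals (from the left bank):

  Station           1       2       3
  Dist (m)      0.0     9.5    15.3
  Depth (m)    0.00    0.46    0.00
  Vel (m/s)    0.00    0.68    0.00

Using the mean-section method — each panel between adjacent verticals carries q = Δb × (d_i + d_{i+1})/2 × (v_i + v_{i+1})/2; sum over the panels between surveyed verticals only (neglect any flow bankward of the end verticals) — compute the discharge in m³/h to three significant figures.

4310 m³/h

Panel 1-2: Δb = 9.5 m, d̄ = (0.00+0.46)/2 = 0.23, v̄ = (0.00+0.68)/2 = 0.34 → q = 9.5×0.23×0.34 = 0.7429 m³/s
Panel 2-3: Δb = 5.8 m, d̄ = (0.46+0.00)/2 = 0.23, v̄ = (0.68+0.00)/2 = 0.34 → q = 5.8×0.23×0.34 = 0.4536 m³/s
Q = Σ q = 1.196 m³/s
= 1.196 × 3600 = 4307 m³/h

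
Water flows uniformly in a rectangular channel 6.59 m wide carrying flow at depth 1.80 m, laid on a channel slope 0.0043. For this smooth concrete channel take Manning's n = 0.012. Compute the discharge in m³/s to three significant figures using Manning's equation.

71.7 m³/s

A = b·y = 6.59 × 1.80 = 11.86 m²
P = b + 2y = 6.59 + 2×1.80 = 10.19 m
R = A/P = 11.86/10.19 = 1.164 m
Q = (1/n)·A·R^(2/3)·S^(1/2) = (1/0.012) × 11.86 × 1.164^(2/3) × 0.0043^(1/2) = 71.73 m³/s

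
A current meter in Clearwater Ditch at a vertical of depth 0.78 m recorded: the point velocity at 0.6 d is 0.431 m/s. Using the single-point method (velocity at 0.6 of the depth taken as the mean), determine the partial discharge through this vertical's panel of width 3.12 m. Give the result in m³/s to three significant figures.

v̄ = v₀.₆ = 0.431 m/s
q = v̄ × d × w = 0.4310 × 0.78 × 3.12 = 1.049 m³/s

1.05 m³/s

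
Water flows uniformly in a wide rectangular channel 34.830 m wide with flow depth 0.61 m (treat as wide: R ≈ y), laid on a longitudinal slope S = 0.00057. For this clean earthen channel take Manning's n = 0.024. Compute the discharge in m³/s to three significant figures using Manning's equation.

A = b·y = 34.830 × 0.61 = 21.25 m²
Wide channel: R ≈ y = 0.61 m
Q = (1/n)·A·R^(2/3)·S^(1/2) = (1/0.024) × 21.25 × 0.6100^(2/3) × 0.00057^(1/2) = 15.20 m³/s

15.2 m³/s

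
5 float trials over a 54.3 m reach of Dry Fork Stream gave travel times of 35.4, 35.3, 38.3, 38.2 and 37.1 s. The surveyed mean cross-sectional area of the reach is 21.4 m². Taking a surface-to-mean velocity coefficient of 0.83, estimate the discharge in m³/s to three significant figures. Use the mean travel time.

t̄ = (35.4 + 35.3 + 38.3 + 38.2 + 37.1) / 5 = 36.86 s
v_surface = L / t̄ = 54.3 / 36.86 = 1.473 m/s
v_mean = 0.83 × 1.473 = 1.223 m/s
Q = A × v_mean = 21.4 × 1.223 = 26.17 m³/s

26.2 m³/s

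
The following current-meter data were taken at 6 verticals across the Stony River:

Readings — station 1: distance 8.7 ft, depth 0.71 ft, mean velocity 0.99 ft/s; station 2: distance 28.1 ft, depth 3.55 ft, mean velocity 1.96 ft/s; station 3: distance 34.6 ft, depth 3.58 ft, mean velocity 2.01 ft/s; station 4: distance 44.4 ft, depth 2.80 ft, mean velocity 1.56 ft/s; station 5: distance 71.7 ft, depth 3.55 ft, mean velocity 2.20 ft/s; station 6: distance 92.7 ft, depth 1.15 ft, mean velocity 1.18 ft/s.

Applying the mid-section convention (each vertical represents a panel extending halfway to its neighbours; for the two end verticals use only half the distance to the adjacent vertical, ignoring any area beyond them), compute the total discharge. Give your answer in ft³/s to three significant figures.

w_1 = (28.1 − 8.7)/2 = 9.7 ft; q_1 = 0.99 × 0.71 × 9.7 = 6.818 ft³/s
w_2 = (34.6 − 8.7)/2 = 12.95 ft; q_2 = 1.96 × 3.55 × 12.95 = 90.11 ft³/s
w_3 = (44.4 − 28.1)/2 = 8.15 ft; q_3 = 2.01 × 3.58 × 8.15 = 58.65 ft³/s
w_4 = (71.7 − 34.6)/2 = 18.55 ft; q_4 = 1.56 × 2.80 × 18.55 = 81.03 ft³/s
w_5 = (92.7 − 44.4)/2 = 24.15 ft; q_5 = 2.20 × 3.55 × 24.15 = 188.6 ft³/s
w_6 = (92.7 − 71.7)/2 = 10.5 ft; q_6 = 1.18 × 1.15 × 10.5 = 14.25 ft³/s
Q = Σ qᵢ = 439.5 ft³/s

439 ft³/s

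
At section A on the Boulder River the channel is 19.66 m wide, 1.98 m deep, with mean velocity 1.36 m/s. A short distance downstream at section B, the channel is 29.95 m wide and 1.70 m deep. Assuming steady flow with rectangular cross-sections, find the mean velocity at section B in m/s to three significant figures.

Q = A₁V₁ = (19.66×1.98) × 1.36 = 52.94 m³/s
A₂ = 29.95 × 1.70 = 50.92 m²
V₂ = Q/A₂ = 52.94/50.92 = 1.040 m/s

1.04 m/s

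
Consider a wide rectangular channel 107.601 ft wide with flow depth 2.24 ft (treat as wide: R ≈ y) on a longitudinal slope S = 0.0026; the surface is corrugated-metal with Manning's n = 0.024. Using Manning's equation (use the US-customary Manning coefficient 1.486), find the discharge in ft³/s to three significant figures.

A = b·y = 107.601 × 2.24 = 241.0 ft²
Wide channel: R ≈ y = 2.24 ft
Q = (1.486/n)·A·R^(2/3)·S^(1/2) = (1.486/0.024) × 241.0 × 2.240^(2/3) × 0.0026^(1/2) = 1303 ft³/s

1300 ft³/s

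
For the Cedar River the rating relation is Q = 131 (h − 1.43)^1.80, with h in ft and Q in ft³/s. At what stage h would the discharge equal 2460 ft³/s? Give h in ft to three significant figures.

6.53 ft

h − h₀ = (Q/C)^(1/b) = (2460/131)^(1/1.80) = 5.100 ft
h = 1.43 + 5.100 = 6.530 ft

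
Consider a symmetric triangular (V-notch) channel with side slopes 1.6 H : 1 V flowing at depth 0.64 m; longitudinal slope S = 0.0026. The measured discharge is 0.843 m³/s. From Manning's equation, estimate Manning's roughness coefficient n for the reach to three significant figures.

0.0166

A = z·y² = 1.6×0.64² = 0.6554 m²
P = 2y√(1+z²) = 2×0.64×√(1+1.6²) = 2.415 m
R = A/P = 0.6554/2.415 = 0.2714 m
n = (1/Q)·A·R^(2/3)·S^(1/2) = (1/0.843) × 0.6554 × 0.4191 × 0.05099 = 0.01662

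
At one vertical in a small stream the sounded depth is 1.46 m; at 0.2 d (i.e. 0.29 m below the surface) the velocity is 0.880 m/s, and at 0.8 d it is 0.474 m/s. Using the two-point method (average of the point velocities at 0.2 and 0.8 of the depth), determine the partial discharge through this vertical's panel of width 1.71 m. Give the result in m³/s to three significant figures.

1.69 m³/s

v̄ = (0.880 + 0.474) / 2 = 0.6770 m/s
q = v̄ × d × w = 0.6770 × 1.46 × 1.71 = 1.690 m³/s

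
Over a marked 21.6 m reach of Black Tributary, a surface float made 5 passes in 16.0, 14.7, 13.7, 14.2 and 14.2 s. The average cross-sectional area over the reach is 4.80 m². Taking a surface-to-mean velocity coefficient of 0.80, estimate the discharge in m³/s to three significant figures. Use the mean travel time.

5.70 m³/s

t̄ = (16.0 + 14.7 + 13.7 + 14.2 + 14.2) / 5 = 14.56 s
v_surface = L / t̄ = 21.6 / 14.56 = 1.484 m/s
v_mean = 0.80 × 1.484 = 1.187 m/s
Q = A × v_mean = 4.80 × 1.187 = 5.697 m³/s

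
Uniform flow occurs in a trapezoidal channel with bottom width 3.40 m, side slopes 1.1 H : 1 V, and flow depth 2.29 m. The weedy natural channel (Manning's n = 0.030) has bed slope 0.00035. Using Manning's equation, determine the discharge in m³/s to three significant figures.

A = (b + z·y)·y = (3.40 + 1.1×2.29)×2.29 = 13.55 m²
P = b + 2y√(1+z²) = 3.40 + 2×2.29×√(1+1.1²) = 10.21 m
R = A/P = 13.55/10.21 = 1.328 m
Q = (1/n)·A·R^(2/3)·S^(1/2) = (1/0.030) × 13.55 × 1.328^(2/3) × 0.00035^(1/2) = 10.21 m³/s

10.2 m³/s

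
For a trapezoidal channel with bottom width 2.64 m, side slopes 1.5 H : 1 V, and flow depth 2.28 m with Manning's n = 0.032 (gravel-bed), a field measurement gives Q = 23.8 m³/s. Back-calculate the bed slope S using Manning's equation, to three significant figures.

A = (b + z·y)·y = (2.64 + 1.5×2.28)×2.28 = 13.82 m²
P = b + 2y√(1+z²) = 2.64 + 2×2.28×√(1+1.5²) = 10.86 m
R = A/P = 13.82/10.86 = 1.272 m
S = (Q·n / (1·A·R^(2/3)))² = (23.8×0.032 / (1×13.82×1.174))² = 0.002204

0.00220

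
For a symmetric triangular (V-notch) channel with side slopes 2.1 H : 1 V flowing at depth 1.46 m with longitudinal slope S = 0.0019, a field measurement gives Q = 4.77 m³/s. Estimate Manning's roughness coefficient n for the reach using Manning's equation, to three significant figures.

A = z·y² = 2.1×1.46² = 4.476 m²
P = 2y√(1+z²) = 2×1.46×√(1+2.1²) = 6.792 m
R = A/P = 4.476/6.792 = 0.6591 m
n = (1/Q)·A·R^(2/3)·S^(1/2) = (1/4.77) × 4.476 × 0.7573 × 0.04359 = 0.03098

0.0310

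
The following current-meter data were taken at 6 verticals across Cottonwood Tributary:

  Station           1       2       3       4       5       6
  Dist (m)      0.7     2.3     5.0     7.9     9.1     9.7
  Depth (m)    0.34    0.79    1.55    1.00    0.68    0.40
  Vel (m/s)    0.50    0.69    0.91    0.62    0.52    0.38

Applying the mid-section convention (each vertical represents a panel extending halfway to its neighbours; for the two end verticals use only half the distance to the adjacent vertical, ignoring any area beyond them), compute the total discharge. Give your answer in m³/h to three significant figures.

24800 m³/h

w_1 = (2.3 − 0.7)/2 = 0.8 m; q_1 = 0.50 × 0.34 × 0.8 = 0.1360 m³/s
w_2 = (5.0 − 0.7)/2 = 2.15 m; q_2 = 0.69 × 0.79 × 2.15 = 1.172 m³/s
w_3 = (7.9 − 2.3)/2 = 2.8 m; q_3 = 0.91 × 1.55 × 2.8 = 3.949 m³/s
w_4 = (9.1 − 5.0)/2 = 2.05 m; q_4 = 0.62 × 1.00 × 2.05 = 1.271 m³/s
w_5 = (9.7 − 7.9)/2 = 0.9 m; q_5 = 0.52 × 0.68 × 0.9 = 0.3182 m³/s
w_6 = (9.7 − 9.1)/2 = 0.3 m; q_6 = 0.38 × 0.40 × 0.3 = 0.04560 m³/s
Q = Σ qᵢ = 6.892 m³/s
= 6.892 × 3600 = 24810 m³/h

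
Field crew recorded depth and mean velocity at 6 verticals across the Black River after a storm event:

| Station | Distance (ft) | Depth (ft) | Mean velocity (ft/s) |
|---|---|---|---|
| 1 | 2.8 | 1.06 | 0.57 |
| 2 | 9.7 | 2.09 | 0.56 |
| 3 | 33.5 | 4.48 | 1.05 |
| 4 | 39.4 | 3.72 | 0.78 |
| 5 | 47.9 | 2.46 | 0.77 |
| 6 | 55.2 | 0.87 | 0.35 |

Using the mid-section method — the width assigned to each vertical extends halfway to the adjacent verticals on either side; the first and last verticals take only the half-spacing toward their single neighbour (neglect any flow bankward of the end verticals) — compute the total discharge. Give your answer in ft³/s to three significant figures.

127 ft³/s

w_1 = (9.7 − 2.8)/2 = 3.45 ft; q_1 = 0.57 × 1.06 × 3.45 = 2.084 ft³/s
w_2 = (33.5 − 2.8)/2 = 15.35 ft; q_2 = 0.56 × 2.09 × 15.35 = 17.97 ft³/s
w_3 = (39.4 − 9.7)/2 = 14.85 ft; q_3 = 1.05 × 4.48 × 14.85 = 69.85 ft³/s
w_4 = (47.9 − 33.5)/2 = 7.2 ft; q_4 = 0.78 × 3.72 × 7.2 = 20.89 ft³/s
w_5 = (55.2 − 39.4)/2 = 7.9 ft; q_5 = 0.77 × 2.46 × 7.9 = 14.96 ft³/s
w_6 = (55.2 − 47.9)/2 = 3.65 ft; q_6 = 0.35 × 0.87 × 3.65 = 1.111 ft³/s
Q = Σ qᵢ = 126.9 ft³/s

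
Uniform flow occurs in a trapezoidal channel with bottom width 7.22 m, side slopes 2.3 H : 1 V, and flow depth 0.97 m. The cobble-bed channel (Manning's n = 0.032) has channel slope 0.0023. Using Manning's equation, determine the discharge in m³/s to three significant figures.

11.4 m³/s

A = (b + z·y)·y = (7.22 + 2.3×0.97)×0.97 = 9.167 m²
P = b + 2y√(1+z²) = 7.22 + 2×0.97×√(1+2.3²) = 12.09 m
R = A/P = 9.167/12.09 = 0.7586 m
Q = (1/n)·A·R^(2/3)·S^(1/2) = (1/0.032) × 9.167 × 0.7586^(2/3) × 0.0023^(1/2) = 11.43 m³/s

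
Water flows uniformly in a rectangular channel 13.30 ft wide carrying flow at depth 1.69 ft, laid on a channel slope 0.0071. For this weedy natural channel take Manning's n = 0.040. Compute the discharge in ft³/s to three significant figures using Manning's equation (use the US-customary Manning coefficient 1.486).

A = b·y = 13.30 × 1.69 = 22.48 ft²
P = b + 2y = 13.30 + 2×1.69 = 16.68 ft
R = A/P = 22.48/16.68 = 1.348 ft
Q = (1.486/n)·A·R^(2/3)·S^(1/2) = (1.486/0.040) × 22.48 × 1.348^(2/3) × 0.0071^(1/2) = 85.84 ft³/s

85.8 ft³/s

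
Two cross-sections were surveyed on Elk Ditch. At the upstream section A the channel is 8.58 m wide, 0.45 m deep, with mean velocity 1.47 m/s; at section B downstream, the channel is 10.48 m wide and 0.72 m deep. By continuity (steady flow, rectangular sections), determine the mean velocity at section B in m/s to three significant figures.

Q = A₁V₁ = (8.58×0.45) × 1.47 = 5.676 m³/s
A₂ = 10.48 × 0.72 = 7.546 m²
V₂ = Q/A₂ = 5.676/7.546 = 0.7522 m/s

0.752 m/s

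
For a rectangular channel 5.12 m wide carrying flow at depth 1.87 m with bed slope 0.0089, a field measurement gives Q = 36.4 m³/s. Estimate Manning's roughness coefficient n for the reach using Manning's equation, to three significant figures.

A = b·y = 5.12 × 1.87 = 9.574 m²
P = b + 2y = 5.12 + 2×1.87 = 8.860 m
R = A/P = 9.574/8.860 = 1.081 m
n = (1/Q)·A·R^(2/3)·S^(1/2) = (1/36.4) × 9.574 × 1.053 × 0.09434 = 0.02613

0.0261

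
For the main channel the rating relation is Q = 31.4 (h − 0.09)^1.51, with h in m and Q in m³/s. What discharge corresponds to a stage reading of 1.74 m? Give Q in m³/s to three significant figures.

Q = 31.4 × (1.74 − 0.09)^1.51 = 31.4 × 1.65^1.51 = 66.89 m³/s

66.9 m³/s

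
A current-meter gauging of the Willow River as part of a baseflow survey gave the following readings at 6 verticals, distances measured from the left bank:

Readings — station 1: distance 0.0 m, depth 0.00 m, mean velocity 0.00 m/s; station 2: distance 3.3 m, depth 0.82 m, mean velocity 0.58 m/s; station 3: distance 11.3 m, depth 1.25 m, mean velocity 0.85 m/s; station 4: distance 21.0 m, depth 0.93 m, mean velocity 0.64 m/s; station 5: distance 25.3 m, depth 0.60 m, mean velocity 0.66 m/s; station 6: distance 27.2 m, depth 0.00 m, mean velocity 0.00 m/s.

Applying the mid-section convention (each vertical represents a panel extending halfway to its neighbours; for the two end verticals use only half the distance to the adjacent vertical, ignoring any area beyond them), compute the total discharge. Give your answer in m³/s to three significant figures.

w_2 = (11.3 − 0.0)/2 = 5.65 m; q_2 = 0.58 × 0.82 × 5.65 = 2.687 m³/s
w_3 = (21.0 − 3.3)/2 = 8.85 m; q_3 = 0.85 × 1.25 × 8.85 = 9.403 m³/s
w_4 = (25.3 − 11.3)/2 = 7 m; q_4 = 0.64 × 0.93 × 7 = 4.166 m³/s
w_5 = (27.2 − 21.0)/2 = 3.1 m; q_5 = 0.66 × 0.60 × 3.1 = 1.228 m³/s
Stations 1, 6 contribute zero (depth or velocity is 0).
Q = Σ qᵢ = 17.48 m³/s

17.5 m³/s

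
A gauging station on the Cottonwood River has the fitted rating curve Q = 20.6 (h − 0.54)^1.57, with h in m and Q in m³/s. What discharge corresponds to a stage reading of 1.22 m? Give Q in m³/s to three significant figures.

11.2 m³/s

Q = 20.6 × (1.22 − 0.54)^1.57 = 20.6 × 0.68^1.57 = 11.24 m³/s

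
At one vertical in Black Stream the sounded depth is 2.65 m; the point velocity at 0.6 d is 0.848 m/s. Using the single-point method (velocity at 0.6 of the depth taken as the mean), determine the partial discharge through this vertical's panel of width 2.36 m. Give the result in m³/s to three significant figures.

v̄ = v₀.₆ = 0.848 m/s
q = v̄ × d × w = 0.8480 × 2.65 × 2.36 = 5.303 m³/s

5.30 m³/s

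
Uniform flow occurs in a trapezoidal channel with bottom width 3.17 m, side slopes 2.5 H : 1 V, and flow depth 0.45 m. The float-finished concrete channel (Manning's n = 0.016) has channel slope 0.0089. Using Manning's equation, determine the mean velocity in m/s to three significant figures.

A = (b + z·y)·y = (3.17 + 2.5×0.45)×0.45 = 1.933 m²
P = b + 2y√(1+z²) = 3.17 + 2×0.45×√(1+2.5²) = 5.593 m
R = A/P = 1.933/5.593 = 0.3455 m
Q = (1/n)·A·R^(2/3)·S^(1/2) = (1/0.016) × 1.933 × 0.3455^(2/3) × 0.0089^(1/2) = 5.612 m³/s
V = Q/A = 5.612/1.933 = 2.903 m/s

2.90 m/s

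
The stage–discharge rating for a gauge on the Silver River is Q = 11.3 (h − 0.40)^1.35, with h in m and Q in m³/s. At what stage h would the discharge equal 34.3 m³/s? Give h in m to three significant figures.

2.68 m

h − h₀ = (Q/C)^(1/b) = (34.3/11.3)^(1/1.35) = 2.276 m
h = 0.40 + 2.276 = 2.676 m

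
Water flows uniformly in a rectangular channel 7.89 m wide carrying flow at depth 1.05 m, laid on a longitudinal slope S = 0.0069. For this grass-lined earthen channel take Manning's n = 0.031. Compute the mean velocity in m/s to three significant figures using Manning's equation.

2.37 m/s

A = b·y = 7.89 × 1.05 = 8.285 m²
P = b + 2y = 7.89 + 2×1.05 = 9.990 m
R = A/P = 8.285/9.990 = 0.8293 m
Q = (1/n)·A·R^(2/3)·S^(1/2) = (1/0.031) × 8.285 × 0.8293^(2/3) × 0.0069^(1/2) = 19.59 m³/s
V = Q/A = 19.59/8.285 = 2.365 m/s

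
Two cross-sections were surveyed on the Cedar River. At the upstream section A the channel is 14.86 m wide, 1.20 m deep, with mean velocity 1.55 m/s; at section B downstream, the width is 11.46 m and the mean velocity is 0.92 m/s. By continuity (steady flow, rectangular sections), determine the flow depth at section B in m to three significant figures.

2.62 m

Q = A₁V₁ = (14.86×1.20) × 1.55 = 27.64 m³/s
d₂ = Q/(b₂ V₂) = 27.64/(11.46×0.92) = 2.622 m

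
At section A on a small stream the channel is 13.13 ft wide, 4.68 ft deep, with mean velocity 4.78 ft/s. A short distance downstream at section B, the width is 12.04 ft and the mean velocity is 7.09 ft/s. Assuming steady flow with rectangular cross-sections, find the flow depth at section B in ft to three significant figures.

Q = A₁V₁ = (13.13×4.68) × 4.78 = 293.7 ft³/s
d₂ = Q/(b₂ V₂) = 293.7/(12.04×7.09) = 3.441 ft

3.44 ft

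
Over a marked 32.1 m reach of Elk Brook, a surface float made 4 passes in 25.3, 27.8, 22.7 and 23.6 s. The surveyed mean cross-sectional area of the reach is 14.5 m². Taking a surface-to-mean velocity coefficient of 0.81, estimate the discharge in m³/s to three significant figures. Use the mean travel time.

t̄ = (25.3 + 27.8 + 22.7 + 23.6) / 4 = 24.85 s
v_surface = L / t̄ = 32.1 / 24.85 = 1.292 m/s
v_mean = 0.81 × 1.292 = 1.046 m/s
Q = A × v_mean = 14.5 × 1.046 = 15.17 m³/s

15.2 m³/s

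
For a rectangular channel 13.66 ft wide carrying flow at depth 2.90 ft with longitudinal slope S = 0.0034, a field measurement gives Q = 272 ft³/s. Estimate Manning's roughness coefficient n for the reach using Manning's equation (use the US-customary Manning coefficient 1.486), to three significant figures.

A = b·y = 13.66 × 2.90 = 39.61 ft²
P = b + 2y = 13.66 + 2×2.90 = 19.46 ft
R = A/P = 39.61/19.46 = 2.036 ft
n = (1.486/Q)·A·R^(2/3)·S^(1/2) = (1.486/272) × 39.61 × 1.606 × 0.05831 = 0.02027

0.0203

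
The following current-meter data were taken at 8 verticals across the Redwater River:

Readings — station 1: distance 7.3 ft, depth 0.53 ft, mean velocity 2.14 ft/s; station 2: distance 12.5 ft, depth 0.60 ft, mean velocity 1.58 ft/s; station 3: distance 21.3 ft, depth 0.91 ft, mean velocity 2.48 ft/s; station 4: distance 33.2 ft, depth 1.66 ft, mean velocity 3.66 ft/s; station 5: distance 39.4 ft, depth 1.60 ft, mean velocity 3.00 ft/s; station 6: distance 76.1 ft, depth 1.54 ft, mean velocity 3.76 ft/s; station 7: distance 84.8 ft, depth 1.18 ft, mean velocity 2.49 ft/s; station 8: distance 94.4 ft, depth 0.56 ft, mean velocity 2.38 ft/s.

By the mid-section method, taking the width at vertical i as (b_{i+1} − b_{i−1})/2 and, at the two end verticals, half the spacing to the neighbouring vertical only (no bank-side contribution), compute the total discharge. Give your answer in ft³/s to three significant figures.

356 ft³/s

w_1 = (12.5 − 7.3)/2 = 2.6 ft; q_1 = 2.14 × 0.53 × 2.6 = 2.949 ft³/s
w_2 = (21.3 − 7.3)/2 = 7 ft; q_2 = 1.58 × 0.60 × 7 = 6.636 ft³/s
w_3 = (33.2 − 12.5)/2 = 10.35 ft; q_3 = 2.48 × 0.91 × 10.35 = 23.36 ft³/s
w_4 = (39.4 − 21.3)/2 = 9.05 ft; q_4 = 3.66 × 1.66 × 9.05 = 54.98 ft³/s
w_5 = (76.1 − 33.2)/2 = 21.45 ft; q_5 = 3.00 × 1.60 × 21.45 = 103.0 ft³/s
w_6 = (84.8 − 39.4)/2 = 22.7 ft; q_6 = 3.76 × 1.54 × 22.7 = 131.4 ft³/s
w_7 = (94.4 − 76.1)/2 = 9.15 ft; q_7 = 2.49 × 1.18 × 9.15 = 26.88 ft³/s
w_8 = (94.4 − 84.8)/2 = 4.8 ft; q_8 = 2.38 × 0.56 × 4.8 = 6.397 ft³/s
Q = Σ qᵢ = 355.6 ft³/s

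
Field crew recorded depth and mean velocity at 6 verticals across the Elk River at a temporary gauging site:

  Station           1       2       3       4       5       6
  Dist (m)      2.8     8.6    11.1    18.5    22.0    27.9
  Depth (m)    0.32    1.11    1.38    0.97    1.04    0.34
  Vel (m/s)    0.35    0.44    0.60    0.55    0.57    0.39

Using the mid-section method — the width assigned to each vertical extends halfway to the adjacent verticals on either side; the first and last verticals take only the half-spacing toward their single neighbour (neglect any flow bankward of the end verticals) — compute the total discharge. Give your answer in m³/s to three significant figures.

12.5 m³/s

w_1 = (8.6 − 2.8)/2 = 2.9 m; q_1 = 0.35 × 0.32 × 2.9 = 0.3248 m³/s
w_2 = (11.1 − 2.8)/2 = 4.15 m; q_2 = 0.44 × 1.11 × 4.15 = 2.027 m³/s
w_3 = (18.5 − 8.6)/2 = 4.95 m; q_3 = 0.60 × 1.38 × 4.95 = 4.099 m³/s
w_4 = (22.0 − 11.1)/2 = 5.45 m; q_4 = 0.55 × 0.97 × 5.45 = 2.908 m³/s
w_5 = (27.9 − 18.5)/2 = 4.7 m; q_5 = 0.57 × 1.04 × 4.7 = 2.786 m³/s
w_6 = (27.9 − 22.0)/2 = 2.95 m; q_6 = 0.39 × 0.34 × 2.95 = 0.3912 m³/s
Q = Σ qᵢ = 12.54 m³/s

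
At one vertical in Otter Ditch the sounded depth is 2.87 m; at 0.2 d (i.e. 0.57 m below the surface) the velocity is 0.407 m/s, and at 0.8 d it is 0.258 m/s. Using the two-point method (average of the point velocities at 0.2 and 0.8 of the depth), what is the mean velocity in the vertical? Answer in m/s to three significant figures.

0.333 m/s

v̄ = (0.407 + 0.258) / 2 = 0.3325 m/s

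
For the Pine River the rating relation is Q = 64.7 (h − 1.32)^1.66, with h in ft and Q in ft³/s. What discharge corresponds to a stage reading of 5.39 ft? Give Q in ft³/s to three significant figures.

Q = 64.7 × (5.39 − 1.32)^1.66 = 64.7 × 4.07^1.66 = 665.0 ft³/s

665 ft³/s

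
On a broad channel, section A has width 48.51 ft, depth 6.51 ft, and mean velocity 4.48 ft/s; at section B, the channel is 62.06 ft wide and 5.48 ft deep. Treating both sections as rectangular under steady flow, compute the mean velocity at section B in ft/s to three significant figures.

4.16 ft/s

Q = A₁V₁ = (48.51×6.51) × 4.48 = 1415 ft³/s
A₂ = 62.06 × 5.48 = 340.1 ft²
V₂ = Q/A₂ = 1415/340.1 = 4.160 ft/s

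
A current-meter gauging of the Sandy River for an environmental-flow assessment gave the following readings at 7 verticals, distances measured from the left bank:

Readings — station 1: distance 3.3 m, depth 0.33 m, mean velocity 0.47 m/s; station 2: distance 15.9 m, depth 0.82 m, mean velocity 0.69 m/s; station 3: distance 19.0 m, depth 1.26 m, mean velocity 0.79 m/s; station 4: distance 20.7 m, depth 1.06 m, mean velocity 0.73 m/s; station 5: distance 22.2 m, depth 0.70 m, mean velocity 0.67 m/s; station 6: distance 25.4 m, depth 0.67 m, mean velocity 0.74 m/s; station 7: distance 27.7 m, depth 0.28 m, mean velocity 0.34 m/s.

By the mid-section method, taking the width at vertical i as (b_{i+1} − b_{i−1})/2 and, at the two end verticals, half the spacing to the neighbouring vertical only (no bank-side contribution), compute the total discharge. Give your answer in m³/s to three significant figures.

11.6 m³/s

w_1 = (15.9 − 3.3)/2 = 6.3 m; q_1 = 0.47 × 0.33 × 6.3 = 0.9771 m³/s
w_2 = (19.0 − 3.3)/2 = 7.85 m; q_2 = 0.69 × 0.82 × 7.85 = 4.442 m³/s
w_3 = (20.7 − 15.9)/2 = 2.4 m; q_3 = 0.79 × 1.26 × 2.4 = 2.389 m³/s
w_4 = (22.2 − 19.0)/2 = 1.6 m; q_4 = 0.73 × 1.06 × 1.6 = 1.238 m³/s
w_5 = (25.4 − 20.7)/2 = 2.35 m; q_5 = 0.67 × 0.70 × 2.35 = 1.102 m³/s
w_6 = (27.7 − 22.2)/2 = 2.75 m; q_6 = 0.74 × 0.67 × 2.75 = 1.363 m³/s
w_7 = (27.7 − 25.4)/2 = 1.15 m; q_7 = 0.34 × 0.28 × 1.15 = 0.1095 m³/s
Q = Σ qᵢ = 11.62 m³/s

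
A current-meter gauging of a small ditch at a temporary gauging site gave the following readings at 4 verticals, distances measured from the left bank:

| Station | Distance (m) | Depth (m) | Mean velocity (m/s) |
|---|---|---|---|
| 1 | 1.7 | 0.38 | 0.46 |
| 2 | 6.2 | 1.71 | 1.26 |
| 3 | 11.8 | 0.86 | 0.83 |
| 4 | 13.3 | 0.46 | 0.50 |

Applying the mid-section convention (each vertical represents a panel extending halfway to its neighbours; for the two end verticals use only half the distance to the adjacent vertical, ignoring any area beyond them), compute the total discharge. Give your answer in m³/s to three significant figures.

w_1 = (6.2 − 1.7)/2 = 2.25 m; q_1 = 0.46 × 0.38 × 2.25 = 0.3933 m³/s
w_2 = (11.8 − 1.7)/2 = 5.05 m; q_2 = 1.26 × 1.71 × 5.05 = 10.88 m³/s
w_3 = (13.3 − 6.2)/2 = 3.55 m; q_3 = 0.83 × 0.86 × 3.55 = 2.534 m³/s
w_4 = (13.3 − 11.8)/2 = 0.75 m; q_4 = 0.50 × 0.46 × 0.75 = 0.1725 m³/s
Q = Σ qᵢ = 13.98 m³/s

14.0 m³/s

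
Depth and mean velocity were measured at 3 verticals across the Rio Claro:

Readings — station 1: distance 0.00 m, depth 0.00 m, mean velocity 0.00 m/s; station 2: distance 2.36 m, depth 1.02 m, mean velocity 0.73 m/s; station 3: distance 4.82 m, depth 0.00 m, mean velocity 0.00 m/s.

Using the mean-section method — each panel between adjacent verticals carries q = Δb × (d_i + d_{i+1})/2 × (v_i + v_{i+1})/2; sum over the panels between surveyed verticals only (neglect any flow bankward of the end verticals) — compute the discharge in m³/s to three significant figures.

Panel 1-2: Δb = 2.36 m, d̄ = (0.00+1.02)/2 = 0.51, v̄ = (0.00+0.73)/2 = 0.365 → q = 2.36×0.51×0.365 = 0.4393 m³/s
Panel 2-3: Δb = 2.46 m, d̄ = (1.02+0.00)/2 = 0.51, v̄ = (0.73+0.00)/2 = 0.365 → q = 2.46×0.51×0.365 = 0.4579 m³/s
Q = Σ q = 0.8972 m³/s

0.897 m³/s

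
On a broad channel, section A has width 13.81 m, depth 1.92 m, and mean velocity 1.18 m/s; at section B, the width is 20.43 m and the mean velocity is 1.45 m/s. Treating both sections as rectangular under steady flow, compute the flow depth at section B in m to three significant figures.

Q = A₁V₁ = (13.81×1.92) × 1.18 = 31.29 m³/s
d₂ = Q/(b₂ V₂) = 31.29/(20.43×1.45) = 1.056 m

1.06 m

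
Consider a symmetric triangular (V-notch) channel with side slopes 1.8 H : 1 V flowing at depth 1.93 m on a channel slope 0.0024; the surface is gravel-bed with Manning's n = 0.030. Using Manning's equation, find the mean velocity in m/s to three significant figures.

1.46 m/s

A = z·y² = 1.8×1.93² = 6.705 m²
P = 2y√(1+z²) = 2×1.93×√(1+1.8²) = 7.948 m
R = A/P = 6.705/7.948 = 0.8436 m
Q = (1/n)·A·R^(2/3)·S^(1/2) = (1/0.030) × 6.705 × 0.8436^(2/3) × 0.0024^(1/2) = 9.775 m³/s
V = Q/A = 9.775/6.705 = 1.458 m/s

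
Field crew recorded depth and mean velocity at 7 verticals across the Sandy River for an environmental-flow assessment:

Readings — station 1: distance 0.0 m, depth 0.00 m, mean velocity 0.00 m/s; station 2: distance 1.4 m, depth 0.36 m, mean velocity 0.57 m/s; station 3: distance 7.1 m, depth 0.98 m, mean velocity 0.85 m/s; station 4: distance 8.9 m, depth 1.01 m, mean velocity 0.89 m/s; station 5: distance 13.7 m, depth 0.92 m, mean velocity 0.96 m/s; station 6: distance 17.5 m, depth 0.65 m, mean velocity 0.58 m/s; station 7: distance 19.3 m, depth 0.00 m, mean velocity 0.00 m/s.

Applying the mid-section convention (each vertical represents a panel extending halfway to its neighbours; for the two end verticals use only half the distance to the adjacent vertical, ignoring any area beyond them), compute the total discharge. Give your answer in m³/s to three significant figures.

11.7 m³/s

w_2 = (7.1 − 0.0)/2 = 3.55 m; q_2 = 0.57 × 0.36 × 3.55 = 0.7285 m³/s
w_3 = (8.9 − 1.4)/2 = 3.75 m; q_3 = 0.85 × 0.98 × 3.75 = 3.124 m³/s
w_4 = (13.7 − 7.1)/2 = 3.3 m; q_4 = 0.89 × 1.01 × 3.3 = 2.966 m³/s
w_5 = (17.5 − 8.9)/2 = 4.3 m; q_5 = 0.96 × 0.92 × 4.3 = 3.798 m³/s
w_6 = (19.3 − 13.7)/2 = 2.8 m; q_6 = 0.58 × 0.65 × 2.8 = 1.056 m³/s
Stations 1, 7 contribute zero (depth or velocity is 0).
Q = Σ qᵢ = 11.67 m³/s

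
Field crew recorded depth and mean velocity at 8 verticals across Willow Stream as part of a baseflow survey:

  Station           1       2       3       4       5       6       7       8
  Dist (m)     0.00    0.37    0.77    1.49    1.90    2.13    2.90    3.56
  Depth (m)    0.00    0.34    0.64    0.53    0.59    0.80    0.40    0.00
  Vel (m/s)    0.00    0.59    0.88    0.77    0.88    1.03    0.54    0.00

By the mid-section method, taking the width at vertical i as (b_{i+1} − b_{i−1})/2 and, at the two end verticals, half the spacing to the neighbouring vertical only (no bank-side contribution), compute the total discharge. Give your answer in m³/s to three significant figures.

w_2 = (0.77 − 0.00)/2 = 0.385 m; q_2 = 0.59 × 0.34 × 0.385 = 0.07723 m³/s
w_3 = (1.49 − 0.37)/2 = 0.56 m; q_3 = 0.88 × 0.64 × 0.56 = 0.3154 m³/s
w_4 = (1.90 − 0.77)/2 = 0.565 m; q_4 = 0.77 × 0.53 × 0.565 = 0.2306 m³/s
w_5 = (2.13 − 1.49)/2 = 0.32 m; q_5 = 0.88 × 0.59 × 0.32 = 0.1661 m³/s
w_6 = (2.90 − 1.90)/2 = 0.5 m; q_6 = 1.03 × 0.80 × 0.5 = 0.4120 m³/s
w_7 = (3.56 − 2.13)/2 = 0.715 m; q_7 = 0.54 × 0.40 × 0.715 = 0.1544 m³/s
Stations 1, 8 contribute zero (depth or velocity is 0).
Q = Σ qᵢ = 1.356 m³/s

1.36 m³/s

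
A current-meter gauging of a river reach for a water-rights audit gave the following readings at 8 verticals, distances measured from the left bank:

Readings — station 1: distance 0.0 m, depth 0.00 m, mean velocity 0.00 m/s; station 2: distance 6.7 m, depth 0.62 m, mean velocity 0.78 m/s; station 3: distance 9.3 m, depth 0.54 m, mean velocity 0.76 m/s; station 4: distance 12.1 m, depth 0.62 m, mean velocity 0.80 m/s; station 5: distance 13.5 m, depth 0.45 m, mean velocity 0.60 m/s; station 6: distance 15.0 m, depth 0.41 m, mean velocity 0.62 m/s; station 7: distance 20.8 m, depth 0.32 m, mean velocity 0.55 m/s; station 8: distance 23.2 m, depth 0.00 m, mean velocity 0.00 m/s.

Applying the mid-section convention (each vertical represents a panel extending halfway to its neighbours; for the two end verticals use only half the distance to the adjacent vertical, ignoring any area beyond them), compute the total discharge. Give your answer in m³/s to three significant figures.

6.44 m³/s

w_2 = (9.3 − 0.0)/2 = 4.65 m; q_2 = 0.78 × 0.62 × 4.65 = 2.249 m³/s
w_3 = (12.1 − 6.7)/2 = 2.7 m; q_3 = 0.76 × 0.54 × 2.7 = 1.108 m³/s
w_4 = (13.5 − 9.3)/2 = 2.1 m; q_4 = 0.80 × 0.62 × 2.1 = 1.042 m³/s
w_5 = (15.0 − 12.1)/2 = 1.45 m; q_5 = 0.60 × 0.45 × 1.45 = 0.3915 m³/s
w_6 = (20.8 − 13.5)/2 = 3.65 m; q_6 = 0.62 × 0.41 × 3.65 = 0.9278 m³/s
w_7 = (23.2 − 15.0)/2 = 4.1 m; q_7 = 0.55 × 0.32 × 4.1 = 0.7216 m³/s
Stations 1, 8 contribute zero (depth or velocity is 0).
Q = Σ qᵢ = 6.439 m³/s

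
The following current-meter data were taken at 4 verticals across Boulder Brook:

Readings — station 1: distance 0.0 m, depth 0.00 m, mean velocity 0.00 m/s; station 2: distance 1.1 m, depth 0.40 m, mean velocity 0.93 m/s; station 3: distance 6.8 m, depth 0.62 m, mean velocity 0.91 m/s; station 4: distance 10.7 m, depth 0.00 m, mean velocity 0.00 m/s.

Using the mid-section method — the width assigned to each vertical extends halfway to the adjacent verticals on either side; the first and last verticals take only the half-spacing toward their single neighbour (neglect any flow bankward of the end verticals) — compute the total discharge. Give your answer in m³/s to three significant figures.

w_2 = (6.8 − 0.0)/2 = 3.4 m; q_2 = 0.93 × 0.40 × 3.4 = 1.265 m³/s
w_3 = (10.7 − 1.1)/2 = 4.8 m; q_3 = 0.91 × 0.62 × 4.8 = 2.708 m³/s
Stations 1, 4 contribute zero (depth or velocity is 0).
Q = Σ qᵢ = 3.973 m³/s

3.97 m³/s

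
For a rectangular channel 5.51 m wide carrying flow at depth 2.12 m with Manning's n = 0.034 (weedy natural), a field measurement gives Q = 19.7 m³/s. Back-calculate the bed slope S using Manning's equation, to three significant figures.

A = b·y = 5.51 × 2.12 = 11.68 m²
P = b + 2y = 5.51 + 2×2.12 = 9.750 m
R = A/P = 11.68/9.750 = 1.198 m
S = (Q·n / (1·A·R^(2/3)))² = (19.7×0.034 / (1×11.68×1.128))² = 0.002584

0.00258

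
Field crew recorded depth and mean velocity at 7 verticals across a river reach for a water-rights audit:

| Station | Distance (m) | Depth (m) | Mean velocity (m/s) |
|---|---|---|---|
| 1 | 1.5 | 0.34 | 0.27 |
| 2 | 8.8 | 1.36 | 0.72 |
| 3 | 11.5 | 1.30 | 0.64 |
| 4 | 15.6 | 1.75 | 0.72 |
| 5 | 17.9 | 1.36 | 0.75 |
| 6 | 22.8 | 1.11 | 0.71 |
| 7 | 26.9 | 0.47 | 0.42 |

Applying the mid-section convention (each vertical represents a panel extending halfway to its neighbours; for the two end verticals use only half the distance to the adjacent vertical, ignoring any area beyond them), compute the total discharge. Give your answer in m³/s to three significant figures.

19.7 m³/s

w_1 = (8.8 − 1.5)/2 = 3.65 m; q_1 = 0.27 × 0.34 × 3.65 = 0.3351 m³/s
w_2 = (11.5 − 1.5)/2 = 5 m; q_2 = 0.72 × 1.36 × 5 = 4.896 m³/s
w_3 = (15.6 − 8.8)/2 = 3.4 m; q_3 = 0.64 × 1.30 × 3.4 = 2.829 m³/s
w_4 = (17.9 − 11.5)/2 = 3.2 m; q_4 = 0.72 × 1.75 × 3.2 = 4.032 m³/s
w_5 = (22.8 − 15.6)/2 = 3.6 m; q_5 = 0.75 × 1.36 × 3.6 = 3.672 m³/s
w_6 = (26.9 − 17.9)/2 = 4.5 m; q_6 = 0.71 × 1.11 × 4.5 = 3.546 m³/s
w_7 = (26.9 − 22.8)/2 = 2.05 m; q_7 = 0.42 × 0.47 × 2.05 = 0.4047 m³/s
Q = Σ qᵢ = 19.71 m³/s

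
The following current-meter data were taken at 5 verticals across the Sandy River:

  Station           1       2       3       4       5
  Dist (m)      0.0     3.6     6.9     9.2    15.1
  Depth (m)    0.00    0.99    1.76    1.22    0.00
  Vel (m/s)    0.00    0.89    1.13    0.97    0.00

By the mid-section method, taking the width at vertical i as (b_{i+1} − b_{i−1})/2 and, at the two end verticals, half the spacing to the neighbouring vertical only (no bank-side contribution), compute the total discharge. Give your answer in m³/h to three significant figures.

48500 m³/h

w_2 = (6.9 − 0.0)/2 = 3.45 m; q_2 = 0.89 × 0.99 × 3.45 = 3.040 m³/s
w_3 = (9.2 − 3.6)/2 = 2.8 m; q_3 = 1.13 × 1.76 × 2.8 = 5.569 m³/s
w_4 = (15.1 − 6.9)/2 = 4.1 m; q_4 = 0.97 × 1.22 × 4.1 = 4.852 m³/s
Stations 1, 5 contribute zero (depth or velocity is 0).
Q = Σ qᵢ = 13.46 m³/s
= 13.46 × 3600 = 48460 m³/h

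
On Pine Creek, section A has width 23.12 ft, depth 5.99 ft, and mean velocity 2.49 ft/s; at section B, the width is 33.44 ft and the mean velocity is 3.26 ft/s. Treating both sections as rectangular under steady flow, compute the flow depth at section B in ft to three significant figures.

3.16 ft

Q = A₁V₁ = (23.12×5.99) × 2.49 = 344.8 ft³/s
d₂ = Q/(b₂ V₂) = 344.8/(33.44×3.26) = 3.163 ft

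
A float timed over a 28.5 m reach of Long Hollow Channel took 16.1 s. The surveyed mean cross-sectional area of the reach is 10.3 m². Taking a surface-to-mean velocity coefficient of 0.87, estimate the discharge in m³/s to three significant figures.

v_surface = L / t̄ = 28.5 / 16.1 = 1.770 m/s
v_mean = 0.87 × 1.770 = 1.540 m/s
Q = A × v_mean = 10.3 × 1.540 = 15.86 m³/s

15.9 m³/s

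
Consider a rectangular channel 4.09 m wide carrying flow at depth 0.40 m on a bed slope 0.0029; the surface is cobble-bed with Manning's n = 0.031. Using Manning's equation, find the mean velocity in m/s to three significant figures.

A = b·y = 4.09 × 0.40 = 1.636 m²
P = b + 2y = 4.09 + 2×0.40 = 4.890 m
R = A/P = 1.636/4.890 = 0.3346 m
Q = (1/n)·A·R^(2/3)·S^(1/2) = (1/0.031) × 1.636 × 0.3346^(2/3) × 0.0029^(1/2) = 1.370 m³/s
V = Q/A = 1.370/1.636 = 0.8372 m/s

0.837 m/s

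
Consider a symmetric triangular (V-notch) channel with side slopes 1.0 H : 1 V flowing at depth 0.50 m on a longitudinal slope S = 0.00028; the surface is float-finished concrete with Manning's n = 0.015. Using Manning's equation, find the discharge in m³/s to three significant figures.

A = z·y² = 1.0×0.50² = 0.2500 m²
P = 2y√(1+z²) = 2×0.50×√(1+1.0²) = 1.414 m
R = A/P = 0.2500/1.414 = 0.1768 m
Q = (1/n)·A·R^(2/3)·S^(1/2) = (1/0.015) × 0.2500 × 0.1768^(2/3) × 0.00028^(1/2) = 0.08784 m³/s

0.0878 m³/s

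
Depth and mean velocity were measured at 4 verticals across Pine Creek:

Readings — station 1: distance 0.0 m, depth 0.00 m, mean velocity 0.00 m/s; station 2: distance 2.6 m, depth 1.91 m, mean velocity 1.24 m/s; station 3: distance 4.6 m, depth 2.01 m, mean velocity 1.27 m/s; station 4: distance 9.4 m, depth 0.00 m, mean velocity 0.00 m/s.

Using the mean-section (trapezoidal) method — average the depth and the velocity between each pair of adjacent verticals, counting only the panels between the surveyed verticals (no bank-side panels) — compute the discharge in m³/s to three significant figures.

9.52 m³/s

Panel 1-2: Δb = 2.6 m, d̄ = (0.00+1.91)/2 = 0.955, v̄ = (0.00+1.24)/2 = 0.62 → q = 2.6×0.955×0.62 = 1.539 m³/s
Panel 2-3: Δb = 2 m, d̄ = (1.91+2.01)/2 = 1.96, v̄ = (1.24+1.27)/2 = 1.255 → q = 2×1.96×1.255 = 4.920 m³/s
Panel 3-4: Δb = 4.8 m, d̄ = (2.01+0.00)/2 = 1.005, v̄ = (1.27+0.00)/2 = 0.635 → q = 4.8×1.005×0.635 = 3.063 m³/s
Q = Σ q = 9.522 m³/s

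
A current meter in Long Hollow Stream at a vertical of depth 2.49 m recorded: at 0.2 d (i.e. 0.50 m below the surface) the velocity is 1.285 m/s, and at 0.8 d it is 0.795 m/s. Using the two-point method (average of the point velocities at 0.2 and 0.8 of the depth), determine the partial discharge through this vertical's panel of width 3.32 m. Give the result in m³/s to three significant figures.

v̄ = (1.285 + 0.795) / 2 = 1.040 m/s
q = v̄ × d × w = 1.040 × 2.49 × 3.32 = 8.597 m³/s

8.60 m³/s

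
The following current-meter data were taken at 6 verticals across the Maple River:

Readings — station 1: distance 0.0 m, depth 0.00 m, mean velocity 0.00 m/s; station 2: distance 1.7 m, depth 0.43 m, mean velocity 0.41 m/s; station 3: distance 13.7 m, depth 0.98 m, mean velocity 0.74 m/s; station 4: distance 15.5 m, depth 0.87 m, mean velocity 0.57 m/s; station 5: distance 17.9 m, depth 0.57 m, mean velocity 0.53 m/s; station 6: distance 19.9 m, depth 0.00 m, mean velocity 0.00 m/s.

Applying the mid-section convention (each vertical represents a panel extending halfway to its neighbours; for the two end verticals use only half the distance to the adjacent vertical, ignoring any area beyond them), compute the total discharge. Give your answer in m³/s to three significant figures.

w_2 = (13.7 − 0.0)/2 = 6.85 m; q_2 = 0.41 × 0.43 × 6.85 = 1.208 m³/s
w_3 = (15.5 − 1.7)/2 = 6.9 m; q_3 = 0.74 × 0.98 × 6.9 = 5.004 m³/s
w_4 = (17.9 − 13.7)/2 = 2.1 m; q_4 = 0.57 × 0.87 × 2.1 = 1.041 m³/s
w_5 = (19.9 − 15.5)/2 = 2.2 m; q_5 = 0.53 × 0.57 × 2.2 = 0.6646 m³/s
Stations 1, 6 contribute zero (depth or velocity is 0).
Q = Σ qᵢ = 7.918 m³/s

7.92 m³/s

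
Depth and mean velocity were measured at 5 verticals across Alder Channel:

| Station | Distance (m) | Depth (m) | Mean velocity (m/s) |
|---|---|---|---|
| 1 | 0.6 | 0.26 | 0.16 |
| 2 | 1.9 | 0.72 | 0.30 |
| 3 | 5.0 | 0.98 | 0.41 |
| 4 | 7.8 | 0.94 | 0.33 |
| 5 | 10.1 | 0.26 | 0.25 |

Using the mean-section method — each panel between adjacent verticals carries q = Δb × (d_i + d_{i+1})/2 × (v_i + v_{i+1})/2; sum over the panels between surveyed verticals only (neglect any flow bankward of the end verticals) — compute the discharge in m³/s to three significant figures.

Panel 1-2: Δb = 1.3 m, d̄ = (0.26+0.72)/2 = 0.49, v̄ = (0.16+0.30)/2 = 0.23 → q = 1.3×0.49×0.23 = 0.1465 m³/s
Panel 2-3: Δb = 3.1 m, d̄ = (0.72+0.98)/2 = 0.85, v̄ = (0.30+0.41)/2 = 0.355 → q = 3.1×0.85×0.355 = 0.9354 m³/s
Panel 3-4: Δb = 2.8 m, d̄ = (0.98+0.94)/2 = 0.96, v̄ = (0.41+0.33)/2 = 0.37 → q = 2.8×0.96×0.37 = 0.9946 m³/s
Panel 4-5: Δb = 2.3 m, d̄ = (0.94+0.26)/2 = 0.6, v̄ = (0.33+0.25)/2 = 0.29 → q = 2.3×0.6×0.29 = 0.4002 m³/s
Q = Σ q = 2.477 m³/s

2.48 m³/s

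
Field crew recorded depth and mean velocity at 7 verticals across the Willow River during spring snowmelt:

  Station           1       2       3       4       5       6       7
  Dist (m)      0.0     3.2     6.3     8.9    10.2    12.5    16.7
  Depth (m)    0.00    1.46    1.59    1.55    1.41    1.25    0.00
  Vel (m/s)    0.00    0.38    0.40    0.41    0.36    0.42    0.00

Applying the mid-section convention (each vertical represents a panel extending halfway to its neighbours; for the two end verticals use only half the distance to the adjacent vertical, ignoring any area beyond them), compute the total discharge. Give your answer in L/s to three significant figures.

7420 L/s

w_2 = (6.3 − 0.0)/2 = 3.15 m; q_2 = 0.38 × 1.46 × 3.15 = 1.748 m³/s
w_3 = (8.9 − 3.2)/2 = 2.85 m; q_3 = 0.40 × 1.59 × 2.85 = 1.813 m³/s
w_4 = (10.2 − 6.3)/2 = 1.95 m; q_4 = 0.41 × 1.55 × 1.95 = 1.239 m³/s
w_5 = (12.5 − 8.9)/2 = 1.8 m; q_5 = 0.36 × 1.41 × 1.8 = 0.9137 m³/s
w_6 = (16.7 − 10.2)/2 = 3.25 m; q_6 = 0.42 × 1.25 × 3.25 = 1.706 m³/s
Stations 1, 7 contribute zero (depth or velocity is 0).
Q = Σ qᵢ = 7.419 m³/s
= 7.419 × 1000 = 7419 L/s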